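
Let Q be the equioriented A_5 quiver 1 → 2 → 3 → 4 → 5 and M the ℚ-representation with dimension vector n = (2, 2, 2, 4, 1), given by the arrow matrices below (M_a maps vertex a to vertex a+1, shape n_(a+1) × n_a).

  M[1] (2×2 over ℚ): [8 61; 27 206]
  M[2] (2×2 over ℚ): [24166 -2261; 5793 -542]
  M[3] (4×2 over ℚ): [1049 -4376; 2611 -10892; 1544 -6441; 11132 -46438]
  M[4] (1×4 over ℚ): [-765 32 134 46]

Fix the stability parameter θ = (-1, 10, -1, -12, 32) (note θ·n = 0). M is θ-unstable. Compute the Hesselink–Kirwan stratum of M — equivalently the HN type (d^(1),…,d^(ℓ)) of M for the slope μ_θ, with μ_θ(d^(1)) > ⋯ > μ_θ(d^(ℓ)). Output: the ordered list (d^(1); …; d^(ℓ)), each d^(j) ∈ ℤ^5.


Interval decomposition of M: I[1,4], I[1,5], I[4,4]^2.
HN type (ℓ=3): μ^(1)=32; μ^(2)=-1; μ^(3)=-12

((0, 0, 0, 0, 1); (2, 2, 2, 2, 0); (0, 0, 0, 2, 0))


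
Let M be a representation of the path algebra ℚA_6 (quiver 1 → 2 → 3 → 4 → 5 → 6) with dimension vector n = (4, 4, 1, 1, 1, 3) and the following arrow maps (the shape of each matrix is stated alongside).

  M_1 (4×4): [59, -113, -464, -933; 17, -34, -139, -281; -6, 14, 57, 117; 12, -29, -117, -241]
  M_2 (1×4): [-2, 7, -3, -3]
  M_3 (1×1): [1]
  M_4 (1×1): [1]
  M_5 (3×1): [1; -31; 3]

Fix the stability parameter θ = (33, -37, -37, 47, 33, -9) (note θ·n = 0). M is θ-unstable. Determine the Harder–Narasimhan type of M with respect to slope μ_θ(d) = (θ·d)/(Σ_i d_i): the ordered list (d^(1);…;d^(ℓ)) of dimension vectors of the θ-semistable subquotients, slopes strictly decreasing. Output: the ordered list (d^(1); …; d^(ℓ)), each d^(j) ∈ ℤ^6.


Barcode: M ≅ I[1,2]^3, I[1,6], I[6,6]^2. HN layers by μ_θ (4 steps, strictly decreasing):
  μ^(1)=71/3; μ^(2)=-2; μ^(3)=-9; μ^(4)=-41/3

((0, 0, 0, 1, 1, 1); (3, 3, 0, 0, 0, 0); (0, 0, 0, 0, 0, 2); (1, 1, 1, 0, 0, 0))


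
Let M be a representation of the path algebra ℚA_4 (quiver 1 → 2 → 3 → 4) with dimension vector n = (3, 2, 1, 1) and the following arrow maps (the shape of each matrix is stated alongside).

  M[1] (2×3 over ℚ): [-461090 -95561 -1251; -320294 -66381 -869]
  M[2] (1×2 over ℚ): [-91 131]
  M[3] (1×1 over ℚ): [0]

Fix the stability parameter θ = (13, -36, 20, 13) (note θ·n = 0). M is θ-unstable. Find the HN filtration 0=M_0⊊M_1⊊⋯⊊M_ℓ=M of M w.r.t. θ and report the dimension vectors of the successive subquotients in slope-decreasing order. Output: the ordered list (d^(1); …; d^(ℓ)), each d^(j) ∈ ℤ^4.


Interval decomposition of M: I[1,1], I[1,2], I[1,3], I[4,4].
HN type (ℓ=3): μ^(1)=20; μ^(2)=13; μ^(3)=-23/2

((0, 0, 1, 0); (1, 0, 0, 1); (2, 2, 0, 0))


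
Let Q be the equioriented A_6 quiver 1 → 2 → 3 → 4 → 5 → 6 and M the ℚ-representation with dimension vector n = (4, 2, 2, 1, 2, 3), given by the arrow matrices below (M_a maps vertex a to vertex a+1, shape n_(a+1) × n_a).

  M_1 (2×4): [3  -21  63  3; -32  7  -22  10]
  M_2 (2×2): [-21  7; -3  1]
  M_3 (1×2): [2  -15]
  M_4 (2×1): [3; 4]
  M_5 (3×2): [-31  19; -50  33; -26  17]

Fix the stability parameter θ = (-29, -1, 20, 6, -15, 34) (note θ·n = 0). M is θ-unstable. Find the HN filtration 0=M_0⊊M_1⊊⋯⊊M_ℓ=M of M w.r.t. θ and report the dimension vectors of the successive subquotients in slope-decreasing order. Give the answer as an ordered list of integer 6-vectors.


Interval decomposition of M: I[1,1]^2, I[1,2], I[1,6], I[3,3], I[5,6], I[6,6].
HN type (ℓ=6): μ^(1)=34; μ^(2)=20; μ^(3)=11/3; μ^(4)=-1; μ^(5)=-15; μ^(6)=-29

((0, 0, 0, 0, 0, 3); (0, 0, 1, 0, 0, 0); (0, 0, 1, 1, 1, 0); (0, 2, 0, 0, 0, 0); (0, 0, 0, 0, 1, 0); (4, 0, 0, 0, 0, 0))


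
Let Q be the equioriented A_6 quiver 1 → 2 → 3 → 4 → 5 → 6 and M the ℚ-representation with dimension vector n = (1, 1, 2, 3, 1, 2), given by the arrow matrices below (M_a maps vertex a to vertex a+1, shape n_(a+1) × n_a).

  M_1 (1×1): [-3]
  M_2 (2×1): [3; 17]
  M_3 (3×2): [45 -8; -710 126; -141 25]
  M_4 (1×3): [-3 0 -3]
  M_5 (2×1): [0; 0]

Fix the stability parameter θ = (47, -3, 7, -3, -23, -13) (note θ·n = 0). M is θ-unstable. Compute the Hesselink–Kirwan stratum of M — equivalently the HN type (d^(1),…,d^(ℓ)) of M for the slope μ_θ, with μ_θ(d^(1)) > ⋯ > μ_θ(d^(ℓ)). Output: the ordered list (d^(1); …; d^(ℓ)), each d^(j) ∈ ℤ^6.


Interval decomposition of M: I[1,5], I[3,4], I[4,4], I[6,6]^2.
HN type (ℓ=4): μ^(1)=5; μ^(2)=2; μ^(3)=-3; μ^(4)=-13

((1, 1, 1, 1, 1, 0); (0, 0, 1, 1, 0, 0); (0, 0, 0, 1, 0, 0); (0, 0, 0, 0, 0, 2))


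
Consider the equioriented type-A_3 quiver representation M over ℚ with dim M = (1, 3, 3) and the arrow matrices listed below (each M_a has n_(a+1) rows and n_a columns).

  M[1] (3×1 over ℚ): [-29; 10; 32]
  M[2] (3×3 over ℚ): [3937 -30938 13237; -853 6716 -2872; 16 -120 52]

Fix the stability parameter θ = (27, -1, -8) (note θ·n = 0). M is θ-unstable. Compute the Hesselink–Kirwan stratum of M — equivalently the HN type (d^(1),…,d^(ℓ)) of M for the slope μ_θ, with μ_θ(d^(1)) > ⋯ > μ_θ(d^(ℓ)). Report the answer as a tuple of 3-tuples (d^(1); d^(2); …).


Barcode: M ≅ I[1,3], I[2,2], I[2,3], I[3,3]. HN layers by μ_θ (4 steps, strictly decreasing):
  μ^(1)=6; μ^(2)=-1; μ^(3)=-9/2; μ^(4)=-8

((1, 1, 1); (0, 1, 0); (0, 1, 1); (0, 0, 1))


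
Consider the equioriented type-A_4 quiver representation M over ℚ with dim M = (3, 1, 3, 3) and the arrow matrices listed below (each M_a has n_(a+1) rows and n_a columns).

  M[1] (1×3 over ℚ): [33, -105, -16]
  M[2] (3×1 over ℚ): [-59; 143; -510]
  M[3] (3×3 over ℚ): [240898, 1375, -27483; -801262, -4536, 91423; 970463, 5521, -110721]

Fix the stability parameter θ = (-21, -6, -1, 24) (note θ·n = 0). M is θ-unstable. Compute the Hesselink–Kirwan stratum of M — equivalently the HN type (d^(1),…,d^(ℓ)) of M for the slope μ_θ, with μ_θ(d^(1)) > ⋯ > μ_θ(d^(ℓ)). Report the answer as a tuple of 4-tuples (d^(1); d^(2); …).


Interval decomposition of M: I[1,1]^2, I[1,4], I[3,4]^2.
HN type (ℓ=4): μ^(1)=24; μ^(2)=-1; μ^(3)=-6; μ^(4)=-21

((0, 0, 0, 3); (0, 0, 3, 0); (0, 1, 0, 0); (3, 0, 0, 0))


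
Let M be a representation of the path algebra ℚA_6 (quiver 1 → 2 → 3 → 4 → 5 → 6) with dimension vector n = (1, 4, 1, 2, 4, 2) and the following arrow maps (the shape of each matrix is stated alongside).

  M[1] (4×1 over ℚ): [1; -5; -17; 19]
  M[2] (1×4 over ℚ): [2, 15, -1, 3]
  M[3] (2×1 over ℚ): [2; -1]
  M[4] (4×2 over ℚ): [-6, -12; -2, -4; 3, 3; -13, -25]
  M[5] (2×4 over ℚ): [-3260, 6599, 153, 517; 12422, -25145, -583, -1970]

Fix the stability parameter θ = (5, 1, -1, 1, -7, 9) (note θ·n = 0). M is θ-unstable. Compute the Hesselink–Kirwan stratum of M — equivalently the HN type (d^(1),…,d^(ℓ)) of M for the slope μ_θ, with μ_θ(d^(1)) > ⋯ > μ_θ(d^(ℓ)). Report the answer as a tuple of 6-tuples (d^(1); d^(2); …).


Interval decomposition of M: I[1,6], I[2,2]^3, I[4,6], I[5,5]^2.
HN type (ℓ=5): μ^(1)=9; μ^(2)=1; μ^(3)=-1/5; μ^(4)=-3; μ^(5)=-7

((0, 0, 0, 0, 0, 2); (0, 3, 0, 0, 0, 0); (1, 1, 1, 1, 1, 0); (0, 0, 0, 1, 1, 0); (0, 0, 0, 0, 2, 0))


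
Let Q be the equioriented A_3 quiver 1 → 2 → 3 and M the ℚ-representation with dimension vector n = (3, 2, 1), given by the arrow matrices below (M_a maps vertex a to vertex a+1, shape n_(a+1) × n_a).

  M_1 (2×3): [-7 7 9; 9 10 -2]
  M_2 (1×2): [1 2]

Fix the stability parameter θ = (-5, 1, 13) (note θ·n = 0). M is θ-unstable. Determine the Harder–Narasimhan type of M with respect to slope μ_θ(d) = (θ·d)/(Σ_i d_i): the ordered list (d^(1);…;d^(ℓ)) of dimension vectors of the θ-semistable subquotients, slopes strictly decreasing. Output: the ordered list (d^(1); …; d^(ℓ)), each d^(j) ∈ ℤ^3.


Interval decomposition of M: I[1,1], I[1,2], I[1,3].
HN type (ℓ=3): μ^(1)=13; μ^(2)=1; μ^(3)=-5

((0, 0, 1); (0, 2, 0); (3, 0, 0))


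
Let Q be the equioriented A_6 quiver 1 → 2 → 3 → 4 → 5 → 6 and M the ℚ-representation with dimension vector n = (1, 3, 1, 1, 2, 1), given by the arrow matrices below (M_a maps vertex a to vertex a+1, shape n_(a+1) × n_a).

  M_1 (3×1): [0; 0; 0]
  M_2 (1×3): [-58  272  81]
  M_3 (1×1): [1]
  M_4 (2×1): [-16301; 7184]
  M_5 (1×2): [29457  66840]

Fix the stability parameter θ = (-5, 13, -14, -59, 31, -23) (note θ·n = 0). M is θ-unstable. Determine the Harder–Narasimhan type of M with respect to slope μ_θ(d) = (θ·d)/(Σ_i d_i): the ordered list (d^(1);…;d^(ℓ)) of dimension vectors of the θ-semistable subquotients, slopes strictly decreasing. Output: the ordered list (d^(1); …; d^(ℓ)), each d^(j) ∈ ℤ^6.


Barcode: M ≅ I[1,1], I[2,2]^2, I[2,6], I[5,5]. HN layers by μ_θ (5 steps, strictly decreasing):
  μ^(1)=31; μ^(2)=13; μ^(3)=4; μ^(4)=-5; μ^(5)=-20

((0, 0, 0, 0, 1, 0); (0, 2, 0, 0, 0, 0); (0, 0, 0, 0, 1, 1); (1, 0, 0, 0, 0, 0); (0, 1, 1, 1, 0, 0))


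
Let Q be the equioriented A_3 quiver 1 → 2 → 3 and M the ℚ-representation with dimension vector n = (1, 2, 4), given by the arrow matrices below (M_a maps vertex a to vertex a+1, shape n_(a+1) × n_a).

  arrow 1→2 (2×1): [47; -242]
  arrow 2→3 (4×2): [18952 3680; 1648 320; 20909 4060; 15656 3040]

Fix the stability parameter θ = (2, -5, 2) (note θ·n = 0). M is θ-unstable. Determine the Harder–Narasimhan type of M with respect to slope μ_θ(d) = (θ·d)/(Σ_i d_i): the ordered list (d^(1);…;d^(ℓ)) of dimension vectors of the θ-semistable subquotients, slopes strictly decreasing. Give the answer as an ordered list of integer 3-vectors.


Interval decomposition of M: I[1,3], I[2,2], I[3,3]^3.
HN type (ℓ=3): μ^(1)=2; μ^(2)=-3/2; μ^(3)=-5

((0, 0, 4); (1, 1, 0); (0, 1, 0))


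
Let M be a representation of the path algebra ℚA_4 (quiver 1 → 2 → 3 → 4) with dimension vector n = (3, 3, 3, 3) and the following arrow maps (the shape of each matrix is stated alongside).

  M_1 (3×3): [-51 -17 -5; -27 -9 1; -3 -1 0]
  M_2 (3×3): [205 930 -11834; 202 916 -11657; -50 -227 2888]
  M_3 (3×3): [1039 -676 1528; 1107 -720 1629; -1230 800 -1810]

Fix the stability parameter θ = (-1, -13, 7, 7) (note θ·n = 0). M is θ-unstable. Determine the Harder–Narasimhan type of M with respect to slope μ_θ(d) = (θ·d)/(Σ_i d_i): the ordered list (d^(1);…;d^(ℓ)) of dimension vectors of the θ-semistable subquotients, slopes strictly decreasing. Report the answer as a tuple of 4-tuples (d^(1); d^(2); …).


Interval decomposition of M: I[1,1], I[1,3], I[1,4], I[2,4], I[4,4].
HN type (ℓ=4): μ^(1)=7; μ^(2)=-1; μ^(3)=-7; μ^(4)=-13

((0, 0, 3, 3); (1, 0, 0, 0); (2, 2, 0, 0); (0, 1, 0, 0))


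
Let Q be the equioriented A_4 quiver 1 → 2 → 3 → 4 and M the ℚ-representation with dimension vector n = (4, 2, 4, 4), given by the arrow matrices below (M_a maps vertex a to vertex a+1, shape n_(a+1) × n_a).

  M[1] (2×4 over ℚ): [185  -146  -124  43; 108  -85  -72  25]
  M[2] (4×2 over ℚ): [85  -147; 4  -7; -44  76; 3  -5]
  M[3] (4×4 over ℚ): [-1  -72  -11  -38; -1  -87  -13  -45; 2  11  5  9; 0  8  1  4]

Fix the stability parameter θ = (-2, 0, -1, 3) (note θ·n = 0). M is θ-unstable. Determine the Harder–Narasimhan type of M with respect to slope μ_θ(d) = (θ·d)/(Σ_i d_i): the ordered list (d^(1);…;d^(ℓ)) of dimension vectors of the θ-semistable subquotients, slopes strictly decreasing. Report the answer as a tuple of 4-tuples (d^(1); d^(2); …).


Via rank(M_{q-1}∘⋯∘M_p): M ≅ I[1,1]^2, I[1,4]^2, I[3,4]^2.
μ_θ-semistable layers: μ^(1)=3; μ^(2)=-1/2; μ^(3)=-1; μ^(4)=-2

((0, 0, 0, 4); (0, 2, 2, 0); (0, 0, 2, 0); (4, 0, 0, 0))


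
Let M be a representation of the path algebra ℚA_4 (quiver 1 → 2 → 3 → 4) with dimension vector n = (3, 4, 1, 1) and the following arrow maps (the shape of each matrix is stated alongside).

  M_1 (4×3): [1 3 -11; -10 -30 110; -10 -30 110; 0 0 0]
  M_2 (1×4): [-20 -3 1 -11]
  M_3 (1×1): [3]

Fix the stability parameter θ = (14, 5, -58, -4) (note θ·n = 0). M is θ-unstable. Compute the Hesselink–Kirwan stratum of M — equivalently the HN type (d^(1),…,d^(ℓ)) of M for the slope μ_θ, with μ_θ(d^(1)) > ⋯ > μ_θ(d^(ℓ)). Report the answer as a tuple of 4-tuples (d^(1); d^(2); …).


Barcode: M ≅ I[1,1]^2, I[1,2], I[2,2]^2, I[2,4]. HN layers by μ_θ (5 steps, strictly decreasing):
  μ^(1)=14; μ^(2)=19/2; μ^(3)=5; μ^(4)=-4; μ^(5)=-53/2

((2, 0, 0, 0); (1, 1, 0, 0); (0, 2, 0, 0); (0, 0, 0, 1); (0, 1, 1, 0))


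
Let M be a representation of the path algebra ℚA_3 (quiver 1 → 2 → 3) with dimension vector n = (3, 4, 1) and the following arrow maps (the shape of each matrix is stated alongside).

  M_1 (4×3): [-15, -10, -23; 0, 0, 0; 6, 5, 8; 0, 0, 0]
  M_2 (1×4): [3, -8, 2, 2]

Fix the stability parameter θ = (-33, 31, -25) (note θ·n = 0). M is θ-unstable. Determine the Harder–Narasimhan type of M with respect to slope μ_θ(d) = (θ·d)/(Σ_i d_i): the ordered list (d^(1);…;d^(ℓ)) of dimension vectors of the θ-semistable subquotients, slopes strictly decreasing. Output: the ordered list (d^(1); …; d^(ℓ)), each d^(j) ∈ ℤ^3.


Barcode: M ≅ I[1,1], I[1,2], I[1,3], I[2,2]^2. HN layers by μ_θ (3 steps, strictly decreasing):
  μ^(1)=31; μ^(2)=3; μ^(3)=-33

((0, 3, 0); (0, 1, 1); (3, 0, 0))


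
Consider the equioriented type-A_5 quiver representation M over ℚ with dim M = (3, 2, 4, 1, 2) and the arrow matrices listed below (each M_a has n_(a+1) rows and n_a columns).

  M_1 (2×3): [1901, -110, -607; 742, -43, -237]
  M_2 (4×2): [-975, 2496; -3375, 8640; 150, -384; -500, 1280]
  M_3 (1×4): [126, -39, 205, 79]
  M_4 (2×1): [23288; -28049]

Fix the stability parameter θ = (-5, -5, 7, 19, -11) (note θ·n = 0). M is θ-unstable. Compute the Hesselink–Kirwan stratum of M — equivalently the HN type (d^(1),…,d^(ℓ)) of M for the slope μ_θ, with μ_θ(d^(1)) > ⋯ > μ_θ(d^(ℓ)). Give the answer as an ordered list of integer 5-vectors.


Via rank(M_{q-1}∘⋯∘M_p): M ≅ I[1,1], I[1,2], I[1,5], I[3,3]^3, I[5,5].
μ_θ-semistable layers: μ^(1)=7; μ^(2)=5; μ^(3)=-5; μ^(4)=-11

((0, 0, 3, 0, 0); (0, 0, 1, 1, 1); (3, 2, 0, 0, 0); (0, 0, 0, 0, 1))


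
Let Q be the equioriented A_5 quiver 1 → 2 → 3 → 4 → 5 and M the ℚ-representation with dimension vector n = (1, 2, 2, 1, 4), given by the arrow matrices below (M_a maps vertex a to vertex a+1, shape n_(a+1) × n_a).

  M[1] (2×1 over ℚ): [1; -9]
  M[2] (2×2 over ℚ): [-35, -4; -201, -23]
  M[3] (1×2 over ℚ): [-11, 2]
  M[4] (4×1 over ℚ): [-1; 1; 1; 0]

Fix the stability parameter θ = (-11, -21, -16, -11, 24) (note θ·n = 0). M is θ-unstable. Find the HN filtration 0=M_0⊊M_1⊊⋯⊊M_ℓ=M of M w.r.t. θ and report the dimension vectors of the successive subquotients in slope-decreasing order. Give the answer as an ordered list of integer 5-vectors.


Barcode: M ≅ I[1,5], I[2,3], I[5,5]^3. HN layers by μ_θ (4 steps, strictly decreasing):
  μ^(1)=24; μ^(2)=-11; μ^(3)=-16; μ^(4)=-21

((0, 0, 0, 0, 4); (0, 0, 0, 1, 0); (1, 1, 2, 0, 0); (0, 1, 0, 0, 0))


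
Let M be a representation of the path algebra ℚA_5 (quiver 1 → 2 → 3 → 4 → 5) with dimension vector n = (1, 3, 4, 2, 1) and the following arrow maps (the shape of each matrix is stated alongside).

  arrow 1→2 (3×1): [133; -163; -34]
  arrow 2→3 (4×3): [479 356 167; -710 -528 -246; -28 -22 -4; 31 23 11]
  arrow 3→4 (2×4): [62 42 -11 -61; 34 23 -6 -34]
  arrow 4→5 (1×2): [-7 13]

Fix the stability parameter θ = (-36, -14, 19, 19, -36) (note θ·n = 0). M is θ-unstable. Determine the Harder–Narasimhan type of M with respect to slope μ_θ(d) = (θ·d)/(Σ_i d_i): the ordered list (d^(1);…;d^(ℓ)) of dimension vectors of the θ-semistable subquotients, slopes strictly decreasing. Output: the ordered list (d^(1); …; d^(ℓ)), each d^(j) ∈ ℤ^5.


Barcode: M ≅ I[1,3], I[2,2], I[2,5], I[3,3], I[3,4]. HN layers by μ_θ (4 steps, strictly decreasing):
  μ^(1)=19; μ^(2)=2/3; μ^(3)=-14; μ^(4)=-36

((0, 0, 3, 1, 0); (0, 0, 1, 1, 1); (0, 3, 0, 0, 0); (1, 0, 0, 0, 0))


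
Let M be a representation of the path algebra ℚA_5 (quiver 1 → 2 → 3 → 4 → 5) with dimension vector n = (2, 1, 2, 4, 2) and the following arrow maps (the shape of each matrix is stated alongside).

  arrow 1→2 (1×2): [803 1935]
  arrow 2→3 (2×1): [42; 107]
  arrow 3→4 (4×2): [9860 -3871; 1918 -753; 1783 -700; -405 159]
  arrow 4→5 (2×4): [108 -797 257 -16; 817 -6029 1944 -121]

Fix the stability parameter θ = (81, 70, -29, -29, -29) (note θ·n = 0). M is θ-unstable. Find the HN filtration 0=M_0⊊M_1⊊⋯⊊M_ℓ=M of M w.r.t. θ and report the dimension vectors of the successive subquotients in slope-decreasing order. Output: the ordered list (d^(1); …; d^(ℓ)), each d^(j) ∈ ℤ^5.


Via rank(M_{q-1}∘⋯∘M_p): M ≅ I[1,1], I[1,5], I[3,4], I[4,4], I[4,5].
μ_θ-semistable layers: μ^(1)=81; μ^(2)=64/5; μ^(3)=-29

((1, 0, 0, 0, 0); (1, 1, 1, 1, 1); (0, 0, 1, 3, 1))


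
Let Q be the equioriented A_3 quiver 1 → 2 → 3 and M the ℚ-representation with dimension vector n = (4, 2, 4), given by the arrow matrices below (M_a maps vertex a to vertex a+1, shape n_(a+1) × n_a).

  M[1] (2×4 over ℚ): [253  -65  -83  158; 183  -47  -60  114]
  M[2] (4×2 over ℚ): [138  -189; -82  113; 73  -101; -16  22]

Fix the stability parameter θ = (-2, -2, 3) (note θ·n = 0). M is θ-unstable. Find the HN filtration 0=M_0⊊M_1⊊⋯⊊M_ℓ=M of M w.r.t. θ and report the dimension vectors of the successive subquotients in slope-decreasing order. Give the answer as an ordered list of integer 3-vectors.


Interval decomposition of M: I[1,1]^2, I[1,3]^2, I[3,3]^2.
HN type (ℓ=2): μ^(1)=3; μ^(2)=-2

((0, 0, 4); (4, 2, 0))


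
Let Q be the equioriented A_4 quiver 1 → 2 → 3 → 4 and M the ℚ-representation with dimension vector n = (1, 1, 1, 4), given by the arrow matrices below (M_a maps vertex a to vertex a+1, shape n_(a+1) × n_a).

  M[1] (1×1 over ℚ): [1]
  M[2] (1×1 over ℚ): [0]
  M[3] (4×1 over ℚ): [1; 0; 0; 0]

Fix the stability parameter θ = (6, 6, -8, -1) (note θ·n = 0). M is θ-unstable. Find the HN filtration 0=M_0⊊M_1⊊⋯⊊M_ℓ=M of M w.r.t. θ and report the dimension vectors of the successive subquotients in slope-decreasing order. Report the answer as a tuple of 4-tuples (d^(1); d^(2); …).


Via rank(M_{q-1}∘⋯∘M_p): M ≅ I[1,2], I[3,4], I[4,4]^3.
μ_θ-semistable layers: μ^(1)=6; μ^(2)=-1; μ^(3)=-8

((1, 1, 0, 0); (0, 0, 0, 4); (0, 0, 1, 0))


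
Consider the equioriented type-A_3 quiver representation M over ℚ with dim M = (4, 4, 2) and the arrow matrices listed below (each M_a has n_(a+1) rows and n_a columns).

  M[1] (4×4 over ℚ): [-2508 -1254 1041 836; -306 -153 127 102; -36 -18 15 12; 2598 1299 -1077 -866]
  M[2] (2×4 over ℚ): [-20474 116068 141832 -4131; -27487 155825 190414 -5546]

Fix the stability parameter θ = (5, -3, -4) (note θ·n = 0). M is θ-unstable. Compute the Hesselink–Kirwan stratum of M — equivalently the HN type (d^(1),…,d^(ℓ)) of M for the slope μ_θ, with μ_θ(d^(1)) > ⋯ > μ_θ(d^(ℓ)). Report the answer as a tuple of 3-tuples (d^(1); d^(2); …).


Via rank(M_{q-1}∘⋯∘M_p): M ≅ I[1,1]^2, I[1,3]^2, I[2,2]^2.
μ_θ-semistable layers: μ^(1)=5; μ^(2)=-2/3; μ^(3)=-3

((2, 0, 0); (2, 2, 2); (0, 2, 0))


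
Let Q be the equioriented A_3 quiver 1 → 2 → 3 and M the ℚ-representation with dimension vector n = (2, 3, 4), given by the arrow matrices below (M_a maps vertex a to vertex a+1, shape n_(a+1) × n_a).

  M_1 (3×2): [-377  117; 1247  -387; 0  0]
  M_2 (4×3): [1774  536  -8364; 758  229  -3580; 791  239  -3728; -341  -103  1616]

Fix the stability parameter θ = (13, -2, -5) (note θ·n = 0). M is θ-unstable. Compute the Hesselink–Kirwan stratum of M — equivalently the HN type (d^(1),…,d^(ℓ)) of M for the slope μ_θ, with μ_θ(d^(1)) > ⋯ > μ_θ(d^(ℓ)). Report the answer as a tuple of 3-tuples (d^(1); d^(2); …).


Via rank(M_{q-1}∘⋯∘M_p): M ≅ I[1,1], I[1,3], I[2,3]^2, I[3,3].
μ_θ-semistable layers: μ^(1)=13; μ^(2)=2; μ^(3)=-7/2; μ^(4)=-5

((1, 0, 0); (1, 1, 1); (0, 2, 2); (0, 0, 1))


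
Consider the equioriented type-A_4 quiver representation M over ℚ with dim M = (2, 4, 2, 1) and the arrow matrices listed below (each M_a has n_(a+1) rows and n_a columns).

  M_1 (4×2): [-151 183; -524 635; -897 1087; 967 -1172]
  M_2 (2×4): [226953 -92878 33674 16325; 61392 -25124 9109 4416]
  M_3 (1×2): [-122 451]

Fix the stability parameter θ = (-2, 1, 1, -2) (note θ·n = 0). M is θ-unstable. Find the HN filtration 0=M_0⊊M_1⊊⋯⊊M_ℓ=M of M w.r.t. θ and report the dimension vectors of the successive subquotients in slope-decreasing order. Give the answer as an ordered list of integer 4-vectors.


Via rank(M_{q-1}∘⋯∘M_p): M ≅ I[1,3], I[1,4], I[2,2]^2.
μ_θ-semistable layers: μ^(1)=1; μ^(2)=0; μ^(3)=-2

((0, 3, 1, 0); (0, 1, 1, 1); (2, 0, 0, 0))


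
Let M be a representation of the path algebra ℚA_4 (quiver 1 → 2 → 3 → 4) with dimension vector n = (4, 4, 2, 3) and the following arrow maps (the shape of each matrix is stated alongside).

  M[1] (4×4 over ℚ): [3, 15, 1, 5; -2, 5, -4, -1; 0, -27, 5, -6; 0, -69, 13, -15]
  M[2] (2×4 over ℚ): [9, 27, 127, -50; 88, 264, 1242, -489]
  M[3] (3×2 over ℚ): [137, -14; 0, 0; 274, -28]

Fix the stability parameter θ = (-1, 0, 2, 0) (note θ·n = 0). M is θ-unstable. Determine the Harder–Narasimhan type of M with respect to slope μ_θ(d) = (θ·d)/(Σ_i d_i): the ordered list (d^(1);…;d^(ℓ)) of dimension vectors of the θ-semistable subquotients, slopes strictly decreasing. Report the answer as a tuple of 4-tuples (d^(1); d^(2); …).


Interval decomposition of M: I[1,2]^2, I[1,3], I[1,4], I[4,4]^2.
HN type (ℓ=4): μ^(1)=2; μ^(2)=1; μ^(3)=0; μ^(4)=-1

((0, 0, 1, 0); (0, 0, 1, 1); (0, 4, 0, 2); (4, 0, 0, 0))


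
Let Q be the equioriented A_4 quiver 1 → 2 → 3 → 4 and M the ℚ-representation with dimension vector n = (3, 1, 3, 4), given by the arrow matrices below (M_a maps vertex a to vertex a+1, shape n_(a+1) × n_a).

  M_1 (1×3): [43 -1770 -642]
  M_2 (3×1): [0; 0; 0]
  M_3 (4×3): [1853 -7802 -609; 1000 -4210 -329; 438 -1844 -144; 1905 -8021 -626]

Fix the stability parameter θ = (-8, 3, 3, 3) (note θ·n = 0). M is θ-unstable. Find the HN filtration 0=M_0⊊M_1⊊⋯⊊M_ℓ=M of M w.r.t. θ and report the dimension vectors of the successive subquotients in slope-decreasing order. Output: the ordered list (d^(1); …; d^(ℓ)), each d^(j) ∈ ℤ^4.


Via rank(M_{q-1}∘⋯∘M_p): M ≅ I[1,1]^2, I[1,2], I[3,4]^3, I[4,4].
μ_θ-semistable layers: μ^(1)=3; μ^(2)=-8

((0, 1, 3, 4); (3, 0, 0, 0))


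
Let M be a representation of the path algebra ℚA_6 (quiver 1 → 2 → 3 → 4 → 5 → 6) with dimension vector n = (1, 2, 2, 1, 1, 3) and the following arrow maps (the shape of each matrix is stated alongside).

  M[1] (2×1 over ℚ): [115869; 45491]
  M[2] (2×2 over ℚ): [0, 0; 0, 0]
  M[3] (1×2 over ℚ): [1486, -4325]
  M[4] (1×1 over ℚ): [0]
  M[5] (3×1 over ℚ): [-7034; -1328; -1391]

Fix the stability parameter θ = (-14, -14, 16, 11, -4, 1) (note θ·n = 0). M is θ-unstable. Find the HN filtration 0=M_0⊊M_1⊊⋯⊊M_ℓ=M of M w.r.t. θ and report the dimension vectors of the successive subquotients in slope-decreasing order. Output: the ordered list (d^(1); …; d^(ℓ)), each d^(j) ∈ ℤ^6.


Via rank(M_{q-1}∘⋯∘M_p): M ≅ I[1,2], I[2,2], I[3,3], I[3,4], I[5,6], I[6,6]^2.
μ_θ-semistable layers: μ^(1)=16; μ^(2)=27/2; μ^(3)=1; μ^(4)=-4; μ^(5)=-14

((0, 0, 1, 0, 0, 0); (0, 0, 1, 1, 0, 0); (0, 0, 0, 0, 0, 3); (0, 0, 0, 0, 1, 0); (1, 2, 0, 0, 0, 0))


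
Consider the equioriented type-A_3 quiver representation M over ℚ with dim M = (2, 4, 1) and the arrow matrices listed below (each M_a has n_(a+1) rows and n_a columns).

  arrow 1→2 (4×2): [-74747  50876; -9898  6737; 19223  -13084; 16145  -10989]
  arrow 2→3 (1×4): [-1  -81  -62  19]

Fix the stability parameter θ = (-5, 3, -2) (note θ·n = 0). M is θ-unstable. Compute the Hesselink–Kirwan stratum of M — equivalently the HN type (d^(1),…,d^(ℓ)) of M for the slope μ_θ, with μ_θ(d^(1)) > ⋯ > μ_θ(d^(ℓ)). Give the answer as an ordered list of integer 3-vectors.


Via rank(M_{q-1}∘⋯∘M_p): M ≅ I[1,2], I[1,3], I[2,2]^2.
μ_θ-semistable layers: μ^(1)=3; μ^(2)=1/2; μ^(3)=-5

((0, 3, 0); (0, 1, 1); (2, 0, 0))


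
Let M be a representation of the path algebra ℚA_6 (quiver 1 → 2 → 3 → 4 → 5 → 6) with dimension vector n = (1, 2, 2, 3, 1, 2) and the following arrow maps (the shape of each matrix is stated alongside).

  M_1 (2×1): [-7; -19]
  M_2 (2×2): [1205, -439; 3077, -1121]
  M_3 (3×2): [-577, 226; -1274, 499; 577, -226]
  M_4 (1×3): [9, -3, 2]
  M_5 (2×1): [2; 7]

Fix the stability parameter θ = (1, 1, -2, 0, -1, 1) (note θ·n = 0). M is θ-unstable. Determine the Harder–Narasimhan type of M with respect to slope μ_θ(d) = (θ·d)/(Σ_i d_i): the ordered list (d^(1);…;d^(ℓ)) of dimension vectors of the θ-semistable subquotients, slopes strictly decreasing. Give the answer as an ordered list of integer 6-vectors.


Barcode: M ≅ I[1,6], I[2,4], I[4,4], I[6,6]. HN layers by μ_θ (4 steps, strictly decreasing):
  μ^(1)=1; μ^(2)=0; μ^(3)=-1/5; μ^(4)=-1/2

((0, 0, 0, 0, 0, 2); (0, 0, 0, 2, 0, 0); (1, 1, 1, 1, 1, 0); (0, 1, 1, 0, 0, 0))


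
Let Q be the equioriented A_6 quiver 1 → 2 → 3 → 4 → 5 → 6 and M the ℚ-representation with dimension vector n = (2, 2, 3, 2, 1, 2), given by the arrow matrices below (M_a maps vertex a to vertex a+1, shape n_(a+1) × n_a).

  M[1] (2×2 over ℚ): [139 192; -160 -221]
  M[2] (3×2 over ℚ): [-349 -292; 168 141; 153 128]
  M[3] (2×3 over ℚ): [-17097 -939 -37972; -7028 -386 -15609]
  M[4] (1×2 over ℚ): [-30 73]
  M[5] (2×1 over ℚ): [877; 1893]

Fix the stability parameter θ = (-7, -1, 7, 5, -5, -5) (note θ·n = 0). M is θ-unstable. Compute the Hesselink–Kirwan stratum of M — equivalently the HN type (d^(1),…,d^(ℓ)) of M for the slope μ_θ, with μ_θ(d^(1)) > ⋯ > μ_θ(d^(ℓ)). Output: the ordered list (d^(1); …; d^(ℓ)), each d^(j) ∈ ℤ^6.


Barcode: M ≅ I[1,4], I[1,6], I[3,3], I[6,6]. HN layers by μ_θ (6 steps, strictly decreasing):
  μ^(1)=7; μ^(2)=6; μ^(3)=1/2; μ^(4)=-1; μ^(5)=-5; μ^(6)=-7

((0, 0, 1, 0, 0, 0); (0, 0, 1, 1, 0, 0); (0, 0, 1, 1, 1, 1); (0, 2, 0, 0, 0, 0); (0, 0, 0, 0, 0, 1); (2, 0, 0, 0, 0, 0))


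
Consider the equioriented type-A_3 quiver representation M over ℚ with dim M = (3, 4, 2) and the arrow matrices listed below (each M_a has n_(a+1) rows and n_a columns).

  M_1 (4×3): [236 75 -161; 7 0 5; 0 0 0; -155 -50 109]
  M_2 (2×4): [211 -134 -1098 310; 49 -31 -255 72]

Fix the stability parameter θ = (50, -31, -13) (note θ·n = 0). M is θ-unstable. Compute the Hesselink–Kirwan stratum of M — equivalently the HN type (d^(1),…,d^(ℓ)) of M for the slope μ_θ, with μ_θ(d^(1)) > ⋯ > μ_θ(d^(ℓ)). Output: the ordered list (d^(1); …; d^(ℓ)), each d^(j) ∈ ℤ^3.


Barcode: M ≅ I[1,1], I[1,3]^2, I[2,2]^2. HN layers by μ_θ (3 steps, strictly decreasing):
  μ^(1)=50; μ^(2)=2; μ^(3)=-31

((1, 0, 0); (2, 2, 2); (0, 2, 0))


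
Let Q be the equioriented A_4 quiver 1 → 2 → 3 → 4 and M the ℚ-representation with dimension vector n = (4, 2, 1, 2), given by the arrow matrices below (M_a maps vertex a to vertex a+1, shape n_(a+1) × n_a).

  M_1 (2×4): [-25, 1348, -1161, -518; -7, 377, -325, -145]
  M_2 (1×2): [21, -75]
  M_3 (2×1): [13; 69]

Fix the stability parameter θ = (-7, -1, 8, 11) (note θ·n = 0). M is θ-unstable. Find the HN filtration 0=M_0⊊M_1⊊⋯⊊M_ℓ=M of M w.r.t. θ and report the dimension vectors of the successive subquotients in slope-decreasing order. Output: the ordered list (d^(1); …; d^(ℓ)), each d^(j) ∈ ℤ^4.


Via rank(M_{q-1}∘⋯∘M_p): M ≅ I[1,1]^2, I[1,2], I[1,4], I[4,4].
μ_θ-semistable layers: μ^(1)=11; μ^(2)=8; μ^(3)=-1; μ^(4)=-7

((0, 0, 0, 2); (0, 0, 1, 0); (0, 2, 0, 0); (4, 0, 0, 0))


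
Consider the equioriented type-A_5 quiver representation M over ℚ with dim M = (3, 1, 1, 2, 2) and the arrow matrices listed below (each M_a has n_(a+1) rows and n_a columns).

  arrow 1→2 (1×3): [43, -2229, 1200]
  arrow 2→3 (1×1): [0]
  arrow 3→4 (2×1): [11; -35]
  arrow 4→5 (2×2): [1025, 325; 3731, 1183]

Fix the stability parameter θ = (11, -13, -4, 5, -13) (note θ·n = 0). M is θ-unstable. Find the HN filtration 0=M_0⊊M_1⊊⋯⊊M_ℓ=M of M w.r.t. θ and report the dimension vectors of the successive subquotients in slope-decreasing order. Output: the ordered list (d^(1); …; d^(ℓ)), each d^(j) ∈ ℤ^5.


Via rank(M_{q-1}∘⋯∘M_p): M ≅ I[1,1]^2, I[1,2], I[3,5], I[4,4], I[5,5].
μ_θ-semistable layers: μ^(1)=11; μ^(2)=5; μ^(3)=-1; μ^(4)=-4; μ^(5)=-13

((2, 0, 0, 0, 0); (0, 0, 0, 1, 0); (1, 1, 0, 0, 0); (0, 0, 1, 1, 1); (0, 0, 0, 0, 1))


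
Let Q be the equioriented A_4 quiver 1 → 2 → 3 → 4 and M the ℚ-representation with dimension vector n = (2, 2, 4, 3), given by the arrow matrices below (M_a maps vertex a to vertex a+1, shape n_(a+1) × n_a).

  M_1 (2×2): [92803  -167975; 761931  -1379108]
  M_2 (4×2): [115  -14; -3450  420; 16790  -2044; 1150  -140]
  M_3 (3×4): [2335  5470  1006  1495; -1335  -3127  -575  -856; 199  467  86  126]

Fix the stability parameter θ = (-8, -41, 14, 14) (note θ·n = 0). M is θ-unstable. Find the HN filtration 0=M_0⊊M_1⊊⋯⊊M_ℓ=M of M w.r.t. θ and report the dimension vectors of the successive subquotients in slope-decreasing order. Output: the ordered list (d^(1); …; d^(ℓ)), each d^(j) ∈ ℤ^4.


Barcode: M ≅ I[1,2], I[1,4], I[3,3], I[3,4]^2. HN layers by μ_θ (2 steps, strictly decreasing):
  μ^(1)=14; μ^(2)=-49/2

((0, 0, 4, 3); (2, 2, 0, 0))


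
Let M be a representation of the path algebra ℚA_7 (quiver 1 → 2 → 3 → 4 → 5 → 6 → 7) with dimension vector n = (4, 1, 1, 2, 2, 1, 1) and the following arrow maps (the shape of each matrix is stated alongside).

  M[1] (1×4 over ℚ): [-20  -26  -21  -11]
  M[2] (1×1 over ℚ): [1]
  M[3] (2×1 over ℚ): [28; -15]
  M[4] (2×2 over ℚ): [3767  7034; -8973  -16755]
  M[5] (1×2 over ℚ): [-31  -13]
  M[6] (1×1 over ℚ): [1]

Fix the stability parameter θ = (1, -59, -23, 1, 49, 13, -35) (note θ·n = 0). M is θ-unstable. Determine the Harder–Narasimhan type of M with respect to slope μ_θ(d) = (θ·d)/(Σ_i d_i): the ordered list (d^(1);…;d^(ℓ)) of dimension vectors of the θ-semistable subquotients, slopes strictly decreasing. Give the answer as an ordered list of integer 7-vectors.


Interval decomposition of M: I[1,1]^3, I[1,7], I[4,5].
HN type (ℓ=5): μ^(1)=49; μ^(2)=9; μ^(3)=1; μ^(4)=-23; μ^(5)=-29

((0, 0, 0, 0, 1, 0, 0); (0, 0, 0, 0, 1, 1, 1); (3, 0, 0, 2, 0, 0, 0); (0, 0, 1, 0, 0, 0, 0); (1, 1, 0, 0, 0, 0, 0))


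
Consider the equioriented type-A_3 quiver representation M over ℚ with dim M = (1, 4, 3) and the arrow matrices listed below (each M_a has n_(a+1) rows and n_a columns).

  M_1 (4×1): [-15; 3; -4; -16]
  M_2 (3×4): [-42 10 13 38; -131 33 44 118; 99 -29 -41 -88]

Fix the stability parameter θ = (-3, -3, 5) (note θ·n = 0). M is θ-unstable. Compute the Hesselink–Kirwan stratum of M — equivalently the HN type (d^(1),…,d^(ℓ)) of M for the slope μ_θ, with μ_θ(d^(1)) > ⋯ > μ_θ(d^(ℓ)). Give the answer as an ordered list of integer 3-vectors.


Via rank(M_{q-1}∘⋯∘M_p): M ≅ I[1,2], I[2,2], I[2,3]^2, I[3,3].
μ_θ-semistable layers: μ^(1)=5; μ^(2)=-3

((0, 0, 3); (1, 4, 0))


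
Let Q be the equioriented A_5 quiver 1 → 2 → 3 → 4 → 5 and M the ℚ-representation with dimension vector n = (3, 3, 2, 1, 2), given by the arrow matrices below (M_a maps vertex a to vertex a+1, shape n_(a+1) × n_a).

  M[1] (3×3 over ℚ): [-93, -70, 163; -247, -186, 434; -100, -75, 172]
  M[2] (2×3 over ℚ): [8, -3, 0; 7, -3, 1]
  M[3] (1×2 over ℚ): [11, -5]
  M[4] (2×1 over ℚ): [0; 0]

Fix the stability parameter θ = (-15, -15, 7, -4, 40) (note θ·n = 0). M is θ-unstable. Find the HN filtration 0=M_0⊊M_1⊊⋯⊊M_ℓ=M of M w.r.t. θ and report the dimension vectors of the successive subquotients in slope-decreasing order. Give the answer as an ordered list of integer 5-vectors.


Via rank(M_{q-1}∘⋯∘M_p): M ≅ I[1,2], I[1,3], I[1,4], I[5,5]^2.
μ_θ-semistable layers: μ^(1)=40; μ^(2)=7; μ^(3)=3/2; μ^(4)=-15

((0, 0, 0, 0, 2); (0, 0, 1, 0, 0); (0, 0, 1, 1, 0); (3, 3, 0, 0, 0))


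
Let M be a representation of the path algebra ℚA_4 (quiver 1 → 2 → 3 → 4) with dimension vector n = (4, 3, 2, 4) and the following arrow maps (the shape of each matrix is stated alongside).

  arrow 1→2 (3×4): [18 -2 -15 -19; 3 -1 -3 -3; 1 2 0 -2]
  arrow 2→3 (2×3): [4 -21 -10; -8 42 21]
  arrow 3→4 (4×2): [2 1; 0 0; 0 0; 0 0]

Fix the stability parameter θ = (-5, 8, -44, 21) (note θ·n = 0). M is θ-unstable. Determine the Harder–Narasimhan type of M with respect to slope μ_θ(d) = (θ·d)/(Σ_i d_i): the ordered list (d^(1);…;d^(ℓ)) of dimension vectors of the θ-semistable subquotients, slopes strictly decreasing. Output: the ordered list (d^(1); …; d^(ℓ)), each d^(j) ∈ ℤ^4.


Interval decomposition of M: I[1,1], I[1,2], I[1,3], I[1,4], I[4,4]^3.
HN type (ℓ=4): μ^(1)=21; μ^(2)=8; μ^(3)=-5; μ^(4)=-41/3

((0, 0, 0, 4); (0, 1, 0, 0); (2, 0, 0, 0); (2, 2, 2, 0))


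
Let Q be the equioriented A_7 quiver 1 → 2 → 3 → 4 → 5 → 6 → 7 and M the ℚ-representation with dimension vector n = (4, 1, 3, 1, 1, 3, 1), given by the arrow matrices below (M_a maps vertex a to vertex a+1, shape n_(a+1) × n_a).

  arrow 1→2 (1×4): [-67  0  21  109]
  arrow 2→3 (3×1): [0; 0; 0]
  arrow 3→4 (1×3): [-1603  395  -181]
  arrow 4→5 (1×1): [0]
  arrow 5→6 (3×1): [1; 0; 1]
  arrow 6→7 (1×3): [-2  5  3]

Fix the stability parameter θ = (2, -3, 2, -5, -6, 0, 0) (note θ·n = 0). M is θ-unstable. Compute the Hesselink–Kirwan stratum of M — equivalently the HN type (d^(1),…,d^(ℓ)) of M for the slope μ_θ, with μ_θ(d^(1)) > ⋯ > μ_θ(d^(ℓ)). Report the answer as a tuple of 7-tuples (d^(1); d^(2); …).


Via rank(M_{q-1}∘⋯∘M_p): M ≅ I[1,1]^3, I[1,2], I[3,3]^2, I[3,4], I[5,7], I[6,6]^2.
μ_θ-semistable layers: μ^(1)=2; μ^(2)=0; μ^(3)=-1/2; μ^(4)=-3/2; μ^(5)=-6

((3, 0, 2, 0, 0, 0, 0); (0, 0, 0, 0, 0, 3, 1); (1, 1, 0, 0, 0, 0, 0); (0, 0, 1, 1, 0, 0, 0); (0, 0, 0, 0, 1, 0, 0))


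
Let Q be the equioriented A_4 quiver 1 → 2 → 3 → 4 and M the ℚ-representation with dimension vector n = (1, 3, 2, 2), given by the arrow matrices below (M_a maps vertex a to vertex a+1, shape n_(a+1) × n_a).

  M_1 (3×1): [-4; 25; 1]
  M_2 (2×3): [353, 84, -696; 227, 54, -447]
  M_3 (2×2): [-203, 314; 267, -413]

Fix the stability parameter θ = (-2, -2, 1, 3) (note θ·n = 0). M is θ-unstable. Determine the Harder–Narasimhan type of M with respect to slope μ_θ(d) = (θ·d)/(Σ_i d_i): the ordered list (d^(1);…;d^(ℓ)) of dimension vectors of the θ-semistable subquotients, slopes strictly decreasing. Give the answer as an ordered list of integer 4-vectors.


Via rank(M_{q-1}∘⋯∘M_p): M ≅ I[1,4], I[2,2], I[2,4].
μ_θ-semistable layers: μ^(1)=3; μ^(2)=1; μ^(3)=-2

((0, 0, 0, 2); (0, 0, 2, 0); (1, 3, 0, 0))


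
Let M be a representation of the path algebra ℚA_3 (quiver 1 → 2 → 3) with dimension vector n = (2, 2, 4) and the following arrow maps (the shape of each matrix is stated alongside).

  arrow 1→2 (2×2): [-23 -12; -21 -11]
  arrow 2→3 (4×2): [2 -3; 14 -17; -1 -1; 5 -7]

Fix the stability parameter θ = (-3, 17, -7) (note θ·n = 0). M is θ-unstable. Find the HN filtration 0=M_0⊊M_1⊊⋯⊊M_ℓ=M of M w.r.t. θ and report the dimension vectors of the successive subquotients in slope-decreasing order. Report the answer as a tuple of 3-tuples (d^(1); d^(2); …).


Via rank(M_{q-1}∘⋯∘M_p): M ≅ I[1,3]^2, I[3,3]^2.
μ_θ-semistable layers: μ^(1)=5; μ^(2)=-3; μ^(3)=-7

((0, 2, 2); (2, 0, 0); (0, 0, 2))


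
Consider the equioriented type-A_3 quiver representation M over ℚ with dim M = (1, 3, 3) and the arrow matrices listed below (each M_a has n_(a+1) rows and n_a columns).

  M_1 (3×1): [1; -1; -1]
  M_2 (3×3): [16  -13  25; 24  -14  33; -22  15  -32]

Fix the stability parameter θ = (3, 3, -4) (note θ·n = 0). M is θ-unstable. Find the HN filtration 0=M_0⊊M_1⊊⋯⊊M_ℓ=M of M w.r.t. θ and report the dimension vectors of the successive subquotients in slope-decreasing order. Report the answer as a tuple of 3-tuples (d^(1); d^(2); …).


Interval decomposition of M: I[1,3], I[2,3]^2.
HN type (ℓ=2): μ^(1)=2/3; μ^(2)=-1/2

((1, 1, 1); (0, 2, 2))


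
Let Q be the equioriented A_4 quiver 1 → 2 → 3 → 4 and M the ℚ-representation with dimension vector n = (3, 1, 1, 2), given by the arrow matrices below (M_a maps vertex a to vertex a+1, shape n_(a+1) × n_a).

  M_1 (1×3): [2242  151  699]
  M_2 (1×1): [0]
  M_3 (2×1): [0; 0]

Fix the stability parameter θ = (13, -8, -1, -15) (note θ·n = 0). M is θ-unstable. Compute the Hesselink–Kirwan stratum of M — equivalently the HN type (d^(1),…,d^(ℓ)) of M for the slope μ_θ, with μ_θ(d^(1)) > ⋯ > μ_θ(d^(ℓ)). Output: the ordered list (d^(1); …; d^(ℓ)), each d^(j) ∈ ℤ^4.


Barcode: M ≅ I[1,1]^2, I[1,2], I[3,3], I[4,4]^2. HN layers by μ_θ (4 steps, strictly decreasing):
  μ^(1)=13; μ^(2)=5/2; μ^(3)=-1; μ^(4)=-15

((2, 0, 0, 0); (1, 1, 0, 0); (0, 0, 1, 0); (0, 0, 0, 2))


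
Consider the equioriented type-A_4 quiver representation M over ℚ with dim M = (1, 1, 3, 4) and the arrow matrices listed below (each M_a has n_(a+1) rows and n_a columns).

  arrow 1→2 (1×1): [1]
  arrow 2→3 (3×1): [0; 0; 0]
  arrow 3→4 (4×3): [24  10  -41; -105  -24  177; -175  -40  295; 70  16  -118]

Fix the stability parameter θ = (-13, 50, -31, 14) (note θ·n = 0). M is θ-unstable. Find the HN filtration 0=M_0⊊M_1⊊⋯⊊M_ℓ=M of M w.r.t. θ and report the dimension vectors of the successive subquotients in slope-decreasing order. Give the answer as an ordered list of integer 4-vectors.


Barcode: M ≅ I[1,2], I[3,3], I[3,4]^2, I[4,4]^2. HN layers by μ_θ (4 steps, strictly decreasing):
  μ^(1)=50; μ^(2)=14; μ^(3)=-13; μ^(4)=-31

((0, 1, 0, 0); (0, 0, 0, 4); (1, 0, 0, 0); (0, 0, 3, 0))


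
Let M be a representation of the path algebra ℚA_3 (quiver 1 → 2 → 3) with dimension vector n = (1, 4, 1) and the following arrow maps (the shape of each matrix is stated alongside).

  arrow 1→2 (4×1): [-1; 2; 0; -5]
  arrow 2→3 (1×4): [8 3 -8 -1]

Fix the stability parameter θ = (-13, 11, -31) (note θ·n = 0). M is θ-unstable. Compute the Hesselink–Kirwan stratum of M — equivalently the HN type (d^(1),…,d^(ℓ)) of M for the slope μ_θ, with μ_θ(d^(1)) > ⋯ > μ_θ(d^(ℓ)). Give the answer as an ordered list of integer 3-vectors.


Barcode: M ≅ I[1,3], I[2,2]^3. HN layers by μ_θ (3 steps, strictly decreasing):
  μ^(1)=11; μ^(2)=-10; μ^(3)=-13

((0, 3, 0); (0, 1, 1); (1, 0, 0))


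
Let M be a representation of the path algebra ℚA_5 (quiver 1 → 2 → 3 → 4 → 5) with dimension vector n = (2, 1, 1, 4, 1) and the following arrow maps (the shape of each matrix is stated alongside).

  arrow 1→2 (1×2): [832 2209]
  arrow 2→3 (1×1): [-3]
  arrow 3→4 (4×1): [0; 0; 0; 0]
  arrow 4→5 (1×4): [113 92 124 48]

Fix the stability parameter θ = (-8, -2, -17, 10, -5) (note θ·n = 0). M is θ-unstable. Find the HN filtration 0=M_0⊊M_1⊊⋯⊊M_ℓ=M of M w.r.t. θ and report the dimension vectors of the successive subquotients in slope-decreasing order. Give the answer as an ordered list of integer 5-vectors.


Interval decomposition of M: I[1,1], I[1,3], I[4,4]^3, I[4,5].
HN type (ℓ=4): μ^(1)=10; μ^(2)=5/2; μ^(3)=-8; μ^(4)=-9

((0, 0, 0, 3, 0); (0, 0, 0, 1, 1); (1, 0, 0, 0, 0); (1, 1, 1, 0, 0))
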